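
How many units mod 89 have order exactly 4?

2

φ(89) = 89 − 1 = 88 = 2^3 · 11.
In a cyclic group of order 88, there are φ(d) elements of order d for each divisor d of 88, and zero for non-divisors.
4 = 2^2 divides 88, and φ(4) = 2.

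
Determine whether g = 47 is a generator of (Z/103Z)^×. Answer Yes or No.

φ(103) = 103 − 1 = 102 = 2 · 3 · 17.
An element g generates (Z/103Z)^× iff g^(102/q) ≢ 1 (mod 103) for each prime q ∈ {2, 3, 17}.
47^51 ≡ 102 (mod 103)  [q = 2: ≢ 1 ✓]
47^34 ≡ 56 (mod 103)  [q = 3: ≢ 1 ✓]
47^6 ≡ 1 (mod 103)  [q = 17: ≡ 1 ✗]
Since 47^6 ≡ 1, the order of 47 divides 6 < 102, so 47 is not a primitive root.

No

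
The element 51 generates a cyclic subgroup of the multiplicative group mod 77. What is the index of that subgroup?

2

The order of 51 must divide φ(77) = φ(7·11) = (7−1)·(11−1) = 6·10 = 60 = 2^2 · 3 · 5.
Divisors of 60: 1, 2, 3, 4, 5, 6, 10, 12, 15, 20, 30, 60.
Compute 51^d (mod 77) for the divisors d until we hit 1:
51^1 ≡ 51 (mod 77)
51^2 ≡ 60 (mod 77)
51^3 ≡ 57 (mod 77)
51^4 ≡ 58 (mod 77)
51^5 ≡ 32 (mod 77)
51^6 ≡ 15 (mod 77)
51^10 ≡ 23 (mod 77)
51^12 ≡ 71 (mod 77)
51^15 ≡ 43 (mod 77)
51^20 ≡ 67 (mod 77)
51^30 ≡ 1 (mod 77) ✓
Thus |⟨51⟩| = ord(51) = 30.
The index is φ(77) / ord(51) = 60 / 30 = 2.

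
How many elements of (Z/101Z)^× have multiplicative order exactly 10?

4

φ(101) = 101 − 1 = 100 = 2^2 · 5^2.
(Z/101Z)^× is cyclic (|G| = 100); a cyclic group of order m has exactly φ(d) elements of each order d | m, and none otherwise.
10 = 2 · 5 divides 100, and φ(10) = 4.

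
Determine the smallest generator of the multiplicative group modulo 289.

3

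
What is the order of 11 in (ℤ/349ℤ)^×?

116

The order of 11 must divide φ(349) = 349 − 1 = 348 = 2^2 · 3 · 29.
Divisors of 348: 1, 2, 3, 4, 6, 12, 29, 58, 87, 116, 174, 348.
Test each divisor d:
11^1 ≡ 11 (mod 349)
11^2 ≡ 121 (mod 349)
11^3 ≡ 284 (mod 349)
11^4 ≡ 332 (mod 349)
11^6 ≡ 37 (mod 349)
11^12 ≡ 322 (mod 349)
11^29 ≡ 136 (mod 349)
11^58 ≡ 348 (mod 349)
11^87 ≡ 213 (mod 349)
11^116 ≡ 1 (mod 349) ✓
So ord_349(11) = 116.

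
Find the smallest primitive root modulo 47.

φ(47) = 47 − 1 = 46 = 2 · 23.
Test candidates g = 2, 3, … against the prime factors q ∈ {2, 23} of φ(47): g is a generator iff g^(46/q) ≢ 1 for every such q.
g = 2: 2^23 ≡ 1 — hits 1, so not a primitive root.
g = 3: 3^23 ≡ 1 — hits 1, so not a primitive root.
g = 4: 4^23 ≡ 1 — hits 1, so not a primitive root.
g = 5: 5^23 ≡ 46; 5^2 ≡ 25 — none is 1, so 5 is a primitive root.
So 5 is the smallest generator of (Z/47Z)^×.

5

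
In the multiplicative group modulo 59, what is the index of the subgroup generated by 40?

ord(40) | φ(59) = 59 − 1 = 58 = 2 · 29.
Divisors of 58: 1, 2, 29, 58.
Test each divisor d:
40^1 ≡ 40
40^2 ≡ 7
40^29 ≡ 58
40^58 ≡ 1
So ord_59(40) = 58, hence |⟨40⟩| = 58.
The index is φ(59) / ord(40) = 58 / 58 = 1.

1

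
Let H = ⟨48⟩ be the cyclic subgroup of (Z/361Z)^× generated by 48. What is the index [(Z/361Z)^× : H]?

Since 48 ∈ (Z/361Z)^×, its order divides φ(361) = φ(19^2) = 19·(19−1) = 342 = 2 · 3^2 · 19.
Divisors of 342: 1, 2, 3, 6, 9, 18, 19, 38, 57, 114, 171, 342.
Check 48^d mod 361 for each divisor in increasing order:
48^1 ≡ 48 (mod 361)
48^2 ≡ 138 (mod 361)
48^3 ≡ 126 (mod 361)
48^6 ≡ 353 (mod 361)
48^9 ≡ 75 (mod 361)
48^18 ≡ 210 (mod 361)
48^19 ≡ 333 (mod 361)
48^38 ≡ 62 (mod 361)
48^57 ≡ 69 (mod 361)
48^114 ≡ 68 (mod 361)
48^171 ≡ 360 (mod 361)
48^342 ≡ 1 (mod 361) ✓
The order of 48 is 342, so the subgroup it generates has 342 elements.
The index is φ(361) / ord(48) = 342 / 342 = 1.

1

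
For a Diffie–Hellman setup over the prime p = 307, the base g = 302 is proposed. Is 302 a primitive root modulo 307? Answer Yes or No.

No

φ(307) = 307 − 1 = 306 = 2 · 3^2 · 17.
An element g generates (Z/307Z)^× iff g^(306/q) ≢ 1 (mod 307) for each prime q ∈ {2, 3, 17}.
302^153 ≡ 1 (mod 307)  [q = 2: ≡ 1 ✗]
302^102 ≡ 289 (mod 307)  [q = 3: ≢ 1 ✓]
302^18 ≡ 81 (mod 307)  [q = 17: ≢ 1 ✓]
The check at q = 2 fails, so 302 generates a proper subgroup.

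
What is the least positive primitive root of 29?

2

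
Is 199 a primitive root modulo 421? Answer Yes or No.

No

φ(421) = 421 − 1 = 420 = 2^2 · 3 · 5 · 7.
It suffices to check that the order of 199 is not a proper divisor of 420: compute 199^(420/q) for q ∈ {2, 3, 5, 7}.
199^210 ≡ 1 (mod 421)  [q = 2: ≡ 1 ✗]
199^140 ≡ 1 (mod 421)  [q = 3: ≡ 1 ✗]
199^84 ≡ 279 (mod 421)  [q = 5: ≢ 1 ✓]
199^60 ≡ 152 (mod 421)  [q = 7: ≢ 1 ✓]
The check at q = 2 fails, so 199 generates a proper subgroup.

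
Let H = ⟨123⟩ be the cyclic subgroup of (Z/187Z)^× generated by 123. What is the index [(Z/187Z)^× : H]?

Since 123 ∈ (Z/187Z)^×, its order divides φ(187) = φ(11·17) = (11−1)·(17−1) = 10·16 = 160 = 2^5 · 5.
Divisors of 160: 1, 2, 4, 5, 8, 10, 16, 20, 32, 40, 80, 160.
Check 123^d mod 187 for each divisor in increasing order:
123^1 ≡ 123
123^2 ≡ 169
123^4 ≡ 137
123^5 ≡ 21
123^8 ≡ 69
123^10 ≡ 67
123^16 ≡ 86
123^20 ≡ 1
Thus |⟨123⟩| = ord(123) = 20.
The index is φ(187) / ord(123) = 160 / 20 = 8.

8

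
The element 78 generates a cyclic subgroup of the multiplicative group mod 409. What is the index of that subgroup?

3

By Lagrange's theorem, ord_409(78) divides φ(409) = 409 − 1 = 408 = 2^3 · 3 · 17.
Divisors of 408: 1, 2, 3, 4, 6, 8, 12, 17, 24, 34, 51, 68, 102, 136, 204, 408.
Check 78^d mod 409 for each divisor in increasing order:
78^1 ≡ 78
78^2 ≡ 358
78^3 ≡ 112
78^4 ≡ 147
78^6 ≡ 274
78^8 ≡ 341
78^12 ≡ 229
78^17 ≡ 343
78^24 ≡ 89
78^34 ≡ 266
78^51 ≡ 31
78^68 ≡ 408
78^102 ≡ 143
78^136 ≡ 1
The order of 78 is 136, so the subgroup it generates has 136 elements.
Index = |(Z/409Z)^×| / |⟨78⟩| = 408 / 136 = 3.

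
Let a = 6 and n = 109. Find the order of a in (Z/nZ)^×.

108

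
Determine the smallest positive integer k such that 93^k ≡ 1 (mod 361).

Since 93 ∈ (Z/361Z)^×, its order divides φ(361) = φ(19^2) = 19·(19−1) = 342 = 2 · 3^2 · 19.
Divisors of 342: 1, 2, 3, 6, 9, 18, 19, 38, 57, 114, 171, 342.
Evaluate successive powers at the divisors of 342:
93^1 ≡ 93 (mod 361)
93^2 ≡ 346 (mod 361)
93^3 ≡ 49 (mod 361)
93^6 ≡ 235 (mod 361)
93^9 ≡ 324 (mod 361)
93^18 ≡ 286 (mod 361)
93^19 ≡ 245 (mod 361)
93^38 ≡ 99 (mod 361)
93^57 ≡ 68 (mod 361)
93^114 ≡ 292 (mod 361)
93^171 ≡ 1 (mod 361) ✓
Hence ord(93) = 171.

171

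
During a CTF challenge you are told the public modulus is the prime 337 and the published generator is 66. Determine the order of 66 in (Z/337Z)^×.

112

ord(66) | φ(337) = 337 − 1 = 336 = 2^4 · 3 · 7.
Divisors of 336: 1, 2, 3, 4, 6, 7, 8, 12, 14, 16, 21, 24, 28, 42, 48, 56, 84, 112, 168, 336.
Evaluate successive powers at the divisors of 336:
66^1 ≡ 66 (mod 337)
66^2 ≡ 312 (mod 337)
66^3 ≡ 35 (mod 337)
66^4 ≡ 288 (mod 337)
66^6 ≡ 214 (mod 337)
66^7 ≡ 307 (mod 337)
66^8 ≡ 42 (mod 337)
66^12 ≡ 301 (mod 337)
66^14 ≡ 226 (mod 337)
66^16 ≡ 79 (mod 337)
66^21 ≡ 297 (mod 337)
66^24 ≡ 285 (mod 337)
66^28 ≡ 189 (mod 337)
66^42 ≡ 252 (mod 337)
66^48 ≡ 8 (mod 337)
66^56 ≡ 336 (mod 337)
66^84 ≡ 148 (mod 337)
66^112 ≡ 1 (mod 337) ✓
So ord_337(66) = 112.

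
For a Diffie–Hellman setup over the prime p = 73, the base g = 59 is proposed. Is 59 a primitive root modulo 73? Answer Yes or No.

Yes

φ(73) = 73 − 1 = 72 = 2^3 · 3^2.
It suffices to check that the order of 59 is not a proper divisor of 72: compute 59^(72/q) for q ∈ {2, 3}.
59^36 ≡ 72 (mod 73)  [q = 2: ≢ 1 ✓]
59^24 ≡ 64 (mod 73)  [q = 3: ≢ 1 ✓]
All checks pass, so 59 has order 72 and is a primitive root modulo 73.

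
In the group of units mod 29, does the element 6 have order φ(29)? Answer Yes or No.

No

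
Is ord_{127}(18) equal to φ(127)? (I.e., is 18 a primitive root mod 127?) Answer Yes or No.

No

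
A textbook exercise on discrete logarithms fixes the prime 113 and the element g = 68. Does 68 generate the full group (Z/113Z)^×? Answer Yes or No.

Yes

φ(113) = 113 − 1 = 112 = 2^4 · 7.
An element g generates (Z/113Z)^× iff g^(112/q) ≢ 1 (mod 113) for each prime q ∈ {2, 7}.
68^56 ≡ 112 (mod 113)  [q = 2: ≢ 1 ✓]
68^16 ≡ 49 (mod 113)  [q = 7: ≢ 1 ✓]
All checks pass, so 68 has order 112 and is a primitive root modulo 113.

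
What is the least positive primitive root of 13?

2

φ(13) = 13 − 1 = 12 = 2^2 · 3.
Test candidates g = 2, 3, … against the prime factors q ∈ {2, 3} of φ(13): g is a generator iff g^(12/q) ≢ 1 for every such q.
g = 2: 2^6 ≡ 12; 2^4 ≡ 3 — none is 1, so 2 is a primitive root.
So 2 is the smallest generator of (Z/13Z)^×.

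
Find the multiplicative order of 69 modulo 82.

40

ord(69) | φ(82) = φ(2)·φ(41) = 1·40 = 40 = 2^3 · 5.
Divisors of 40: 1, 2, 4, 5, 8, 10, 20, 40.
Check 69^d mod 82 for each divisor in increasing order:
69^1 ≡ 69 (mod 82)
69^2 ≡ 5 (mod 82)
69^4 ≡ 25 (mod 82)
69^5 ≡ 3 (mod 82)
69^8 ≡ 51 (mod 82)
69^10 ≡ 9 (mod 82)
69^20 ≡ 81 (mod 82)
69^40 ≡ 1 (mod 82) ✓
Hence ord(69) = 40.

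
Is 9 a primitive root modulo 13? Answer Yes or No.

No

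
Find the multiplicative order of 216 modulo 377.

28

Since 216 ∈ (Z/377Z)^×, its order divides φ(377) = φ(13·29) = (13−1)·(29−1) = 12·28 = 336 = 2^4 · 3 · 7.
Divisors of 336: 1, 2, 3, 4, 6, 7, 8, 12, 14, 16, 21, 24, 28, 42, 48, 56, 84, 112, 168, 336.
Evaluate successive powers at the divisors of 336:
216^1 ≡ 216 (mod 377)
216^2 ≡ 285 (mod 377)
216^3 ≡ 109 (mod 377)
216^4 ≡ 170 (mod 377)
216^6 ≡ 194 (mod 377)
216^7 ≡ 57 (mod 377)
216^8 ≡ 248 (mod 377)
216^12 ≡ 313 (mod 377)
216^14 ≡ 233 (mod 377)
216^16 ≡ 53 (mod 377)
216^21 ≡ 86 (mod 377)
216^24 ≡ 326 (mod 377)
216^28 ≡ 1 (mod 377) ✓
Therefore the multiplicative order of 216 modulo 377 is 28.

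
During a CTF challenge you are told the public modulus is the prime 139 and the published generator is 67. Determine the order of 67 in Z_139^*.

Since 67 ∈ (Z/139Z)^×, its order divides φ(139) = 139 − 1 = 138 = 2 · 3 · 23.
Divisors of 138: 1, 2, 3, 6, 23, 46, 69, 138.
Evaluate successive powers at the divisors of 138:
67^1 ≡ 67 (mod 139)
67^2 ≡ 41 (mod 139)
67^3 ≡ 106 (mod 139)
67^6 ≡ 116 (mod 139)
67^23 ≡ 42 (mod 139)
67^46 ≡ 96 (mod 139)
67^69 ≡ 1 (mod 139) ✓
So ord_139(67) = 69.

69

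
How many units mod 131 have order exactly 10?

φ(131) = 131 − 1 = 130 = 2 · 5 · 13.
Since (Z/131Z)^× is cyclic of order 130, the number of elements of order d is φ(d) when d | 130 and 0 otherwise.
10 = 2 · 5 divides 130, and φ(10) = 4.

4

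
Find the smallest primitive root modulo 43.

3

φ(43) = 43 − 1 = 42 = 2 · 3 · 7.
Test candidates g = 2, 3, … against the prime factors q ∈ {2, 3, 7} of φ(43): g is a generator iff g^(42/q) ≢ 1 for every such q.
g = 2: 2^21 ≡ 42; 2^14 ≡ 1 — hits 1, so not a primitive root.
g = 3: 3^21 ≡ 42; 3^14 ≡ 36; 3^6 ≡ 41 — none is 1, so 3 is a primitive root.
So 3 is the smallest generator of (Z/43Z)^×.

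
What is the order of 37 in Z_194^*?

Since 37 ∈ (Z/194Z)^×, its order divides φ(194) = φ(2)·φ(97) = 1·96 = 96 = 2^5 · 3.
Divisors of 96: 1, 2, 3, 4, 6, 8, 12, 16, 24, 32, 48, 96.
Test each divisor d:
37^1 ≡ 37 (mod 194)
37^2 ≡ 11 (mod 194)
37^3 ≡ 19 (mod 194)
37^4 ≡ 121 (mod 194)
37^6 ≡ 167 (mod 194)
37^8 ≡ 91 (mod 194)
37^12 ≡ 147 (mod 194)
37^16 ≡ 133 (mod 194)
37^24 ≡ 75 (mod 194)
37^32 ≡ 35 (mod 194)
37^48 ≡ 193 (mod 194)
37^96 ≡ 1 (mod 194) ✓
Hence ord(37) = 96.

96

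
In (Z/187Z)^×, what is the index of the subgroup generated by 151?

4

The order of 151 must divide φ(187) = φ(11·17) = (11−1)·(17−1) = 10·16 = 160 = 2^5 · 5.
Divisors of 160: 1, 2, 4, 5, 8, 10, 16, 20, 32, 40, 80, 160.
Test each divisor d:
151^1 ≡ 151 (mod 187)
151^2 ≡ 174 (mod 187)
151^4 ≡ 169 (mod 187)
151^5 ≡ 87 (mod 187)
151^8 ≡ 137 (mod 187)
151^10 ≡ 89 (mod 187)
151^16 ≡ 69 (mod 187)
151^20 ≡ 67 (mod 187)
151^32 ≡ 86 (mod 187)
151^40 ≡ 1 (mod 187) ✓
So ord_187(151) = 40, hence |⟨151⟩| = 40.
The index is φ(187) / ord(151) = 160 / 40 = 4.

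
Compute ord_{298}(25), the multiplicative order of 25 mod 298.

ord(25) | φ(298) = φ(2)·φ(149) = 1·148 = 148 = 2^2 · 37.
Divisors of 148: 1, 2, 4, 37, 74, 148.
Check 25^d mod 298 for each divisor in increasing order:
25^1 ≡ 25 (mod 298)
25^2 ≡ 29 (mod 298)
25^4 ≡ 245 (mod 298)
25^37 ≡ 1 (mod 298) ✓
The smallest such exponent is 37, so the order of 25 is 37.

37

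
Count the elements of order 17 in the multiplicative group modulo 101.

φ(101) = 101 − 1 = 100 = 2^2 · 5^2.
Since (Z/101Z)^× is cyclic of order 100, the number of elements of order d is φ(d) when d | 100 and 0 otherwise.
Here 100 is not a multiple of 17, so there are no elements of order 17.

0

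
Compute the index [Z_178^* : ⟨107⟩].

ord(107) | φ(178) = φ(2)·φ(89) = 1·88 = 88 = 2^3 · 11.
Divisors of 88: 1, 2, 4, 8, 11, 22, 44, 88.
Compute 107^d (mod 178) for the divisors d until we hit 1:
107^1 ≡ 107 (mod 178)
107^2 ≡ 57 (mod 178)
107^4 ≡ 45 (mod 178)
107^8 ≡ 67 (mod 178)
107^11 ≡ 123 (mod 178)
107^22 ≡ 177 (mod 178)
107^44 ≡ 1 (mod 178) ✓
The order of 107 is 44, so the subgroup it generates has 44 elements.
The index is φ(178) / ord(107) = 88 / 44 = 2.

2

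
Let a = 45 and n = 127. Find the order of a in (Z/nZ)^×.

126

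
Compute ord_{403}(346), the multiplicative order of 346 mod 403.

12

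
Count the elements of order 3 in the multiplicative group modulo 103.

2

φ(103) = 103 − 1 = 102 = 2 · 3 · 17.
In a cyclic group of order 102, there are φ(d) elements of order d for each divisor d of 102, and zero for non-divisors.
3 | 102, and φ(3) = 3 − 1 = 2.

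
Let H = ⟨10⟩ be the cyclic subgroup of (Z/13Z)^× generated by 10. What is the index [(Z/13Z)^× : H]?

2

By Lagrange's theorem, ord_13(10) divides φ(13) = 13 − 1 = 12 = 2^2 · 3.
Divisors of 12: 1, 2, 3, 4, 6, 12.
Check 10^d mod 13 for each divisor in increasing order:
10^1 ≡ 10 (mod 13)
10^2 ≡ 9 (mod 13)
10^3 ≡ 12 (mod 13)
10^4 ≡ 3 (mod 13)
10^6 ≡ 1 (mod 13) ✓
Thus |⟨10⟩| = ord(10) = 6.
Index = |(Z/13Z)^×| / |⟨10⟩| = 12 / 6 = 2.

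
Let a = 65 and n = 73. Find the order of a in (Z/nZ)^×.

6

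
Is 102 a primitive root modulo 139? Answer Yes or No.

φ(139) = 139 − 1 = 138 = 2 · 3 · 23.
102 is a primitive root mod 139 iff 102^(φ(139)/q) ≢ 1 for every prime q | φ(139), i.e. q ∈ {2, 3, 23}.
102^69 ≡ 138 (mod 139)  [q = 2: ≢ 1 ✓]
102^46 ≡ 42 (mod 139)  [q = 3: ≢ 1 ✓]
102^6 ≡ 52 (mod 139)  [q = 23: ≢ 1 ✓]
Every test exponent gives a nontrivial residue, hence 102 generates the full group.

Yes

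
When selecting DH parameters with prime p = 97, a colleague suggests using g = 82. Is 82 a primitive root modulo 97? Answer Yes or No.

φ(97) = 97 − 1 = 96 = 2^5 · 3.
It suffices to check that the order of 82 is not a proper divisor of 96: compute 82^(96/q) for q ∈ {2, 3}.
82^48 ≡ 96 (mod 97)  [q = 2: ≢ 1 ✓]
82^32 ≡ 61 (mod 97)  [q = 3: ≢ 1 ✓]
None equal 1, so ord_97(82) = 96: 82 is a primitive root.

Yes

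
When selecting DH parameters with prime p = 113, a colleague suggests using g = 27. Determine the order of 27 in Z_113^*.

112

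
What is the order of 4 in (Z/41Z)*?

Since 4 ∈ (Z/41Z)^×, its order divides φ(41) = 41 − 1 = 40 = 2^3 · 5.
Divisors of 40: 1, 2, 4, 5, 8, 10, 20, 40.
Test each divisor d:
4^1 ≡ 4
4^2 ≡ 16
4^4 ≡ 10
4^5 ≡ 40
4^8 ≡ 18
4^10 ≡ 1
So ord_41(4) = 10.

10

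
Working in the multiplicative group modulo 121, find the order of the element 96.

The order of 96 must divide φ(121) = φ(11^2) = 11·(11−1) = 110 = 2 · 5 · 11.
Divisors of 110: 1, 2, 5, 10, 11, 22, 55, 110.
Evaluate successive powers at the divisors of 110:
96^1 ≡ 96 (mod 121)
96^2 ≡ 20 (mod 121)
96^5 ≡ 43 (mod 121)
96^10 ≡ 34 (mod 121)
96^11 ≡ 118 (mod 121)
96^22 ≡ 9 (mod 121)
96^55 ≡ 120 (mod 121)
96^110 ≡ 1 (mod 121) ✓
Hence ord(96) = 110.

110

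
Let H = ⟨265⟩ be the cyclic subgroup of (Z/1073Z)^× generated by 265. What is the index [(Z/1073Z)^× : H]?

36

Since 265 ∈ (Z/1073Z)^×, its order divides φ(1073) = φ(29·37) = (29−1)·(37−1) = 28·36 = 1008 = 2^4 · 3^2 · 7.
Divisors of 1008: 1, 2, 3, 4, 6, 7, 8, 9, 12, 14, 16, 18, 21, 24, 28, 36, 42, 48, 56, 63, 72, 84, 112, 126, 144, 168, 252, 336, 504, 1008.
Compute 265^d (mod 1073) for the divisors d until we hit 1:
265^1 ≡ 265
265^2 ≡ 480
265^3 ≡ 586
265^4 ≡ 778
265^6 ≡ 36
265^7 ≡ 956
265^8 ≡ 112
265^9 ≡ 709
265^12 ≡ 223
265^14 ≡ 813
265^16 ≡ 741
265^18 ≡ 517
265^21 ≡ 376
265^24 ≡ 371
265^28 ≡ 1
Thus |⟨265⟩| = ord(265) = 28.
Index = |(Z/1073Z)^×| / |⟨265⟩| = 1008 / 28 = 36.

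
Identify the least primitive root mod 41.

φ(41) = 41 − 1 = 40 = 2^3 · 5.
Test candidates g = 2, 3, … against the prime factors q ∈ {2, 5} of φ(41): g is a generator iff g^(40/q) ≢ 1 for every such q.
g = 2: 2^20 ≡ 1 — hits 1, so not a primitive root.
g = 3: 3^20 ≡ 40; 3^8 ≡ 1 — hits 1, so not a primitive root.
g = 4: 4^20 ≡ 1 — hits 1, so not a primitive root.
g = 5: 5^20 ≡ 1 — hits 1, so not a primitive root.
g = 6: 6^20 ≡ 40; 6^8 ≡ 10 — none is 1, so 6 is a primitive root.
Hence the least primitive root of 41 is 6.

6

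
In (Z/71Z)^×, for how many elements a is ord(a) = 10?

4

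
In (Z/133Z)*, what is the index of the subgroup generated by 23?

12

ord(23) | φ(133) = φ(7·19) = (7−1)·(19−1) = 6·18 = 108 = 2^2 · 3^3.
Divisors of 108: 1, 2, 3, 4, 6, 9, 12, 18, 27, 36, 54, 108.
Evaluate successive powers at the divisors of 108:
23^1 ≡ 23
23^2 ≡ 130
23^3 ≡ 64
23^4 ≡ 9
23^6 ≡ 106
23^9 ≡ 1
So ord_133(23) = 9, hence |⟨23⟩| = 9.
The index is φ(133) / ord(23) = 108 / 9 = 12.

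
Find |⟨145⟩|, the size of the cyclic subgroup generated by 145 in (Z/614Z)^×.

By Lagrange's theorem, ord_614(145) divides φ(614) = φ(2)·φ(307) = 1·306 = 306 = 2 · 3^2 · 17.
Divisors of 306: 1, 2, 3, 6, 9, 17, 18, 34, 51, 102, 153, 306.
Test each divisor d:
145^1 ≡ 145 (mod 614)
145^2 ≡ 149 (mod 614)
145^3 ≡ 115 (mod 614)
145^6 ≡ 331 (mod 614)
145^9 ≡ 611 (mod 614)
145^17 ≡ 17 (mod 614)
145^18 ≡ 9 (mod 614)
145^34 ≡ 289 (mod 614)
145^51 ≡ 1 (mod 614) ✓
The smallest such exponent is 51, so the order of 145 is 51.

51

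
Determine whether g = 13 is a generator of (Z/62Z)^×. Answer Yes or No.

φ(62) = φ(2)·φ(31) = 1·30 = 30 = 2 · 3 · 5.
An element g generates (Z/62Z)^× iff g^(30/q) ≢ 1 (mod 62) for each prime q ∈ {2, 3, 5}.
13^15 ≡ 61 (mod 62)  [q = 2: ≢ 1 ✓]
13^10 ≡ 5 (mod 62)  [q = 3: ≢ 1 ✓]
13^6 ≡ 47 (mod 62)  [q = 5: ≢ 1 ✓]
Every test exponent gives a nontrivial residue, hence 13 generates the full group.

Yes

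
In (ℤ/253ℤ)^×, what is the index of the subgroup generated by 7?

The order of 7 must divide φ(253) = φ(11·23) = (11−1)·(23−1) = 10·22 = 220 = 2^2 · 5 · 11.
Divisors of 220: 1, 2, 4, 5, 10, 11, 20, 22, 44, 55, 110, 220.
Check 7^d mod 253 for each divisor in increasing order:
7^1 ≡ 7 (mod 253)
7^2 ≡ 49 (mod 253)
7^4 ≡ 124 (mod 253)
7^5 ≡ 109 (mod 253)
7^10 ≡ 243 (mod 253)
7^11 ≡ 183 (mod 253)
7^20 ≡ 100 (mod 253)
7^22 ≡ 93 (mod 253)
7^44 ≡ 47 (mod 253)
7^55 ≡ 252 (mod 253)
7^110 ≡ 1 (mod 253) ✓
Thus |⟨7⟩| = ord(7) = 110.
The index is φ(253) / ord(7) = 220 / 110 = 2.

2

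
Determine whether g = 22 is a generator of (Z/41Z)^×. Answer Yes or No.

Yes

φ(41) = 41 − 1 = 40 = 2^3 · 5.
Test 22^(40/q) mod 41 for each prime factor q of 40:
22^20 ≡ 40 (mod 41)  [q = 2: ≢ 1 ✓]
22^8 ≡ 37 (mod 41)  [q = 5: ≢ 1 ✓]
None equal 1, so ord_41(22) = 40: 22 is a primitive root.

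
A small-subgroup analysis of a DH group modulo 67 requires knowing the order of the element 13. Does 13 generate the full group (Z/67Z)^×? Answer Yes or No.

φ(67) = 67 − 1 = 66 = 2 · 3 · 11.
It suffices to check that the order of 13 is not a proper divisor of 66: compute 13^(66/q) for q ∈ {2, 3, 11}.
13^33 ≡ 66 (mod 67)  [q = 2: ≢ 1 ✓]
13^22 ≡ 37 (mod 67)  [q = 3: ≢ 1 ✓]
13^6 ≡ 62 (mod 67)  [q = 11: ≢ 1 ✓]
All checks pass, so 13 has order 66 and is a primitive root modulo 67.

Yes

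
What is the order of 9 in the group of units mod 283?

The order of 9 must divide φ(283) = 283 − 1 = 282 = 2 · 3 · 47.
Divisors of 282: 1, 2, 3, 6, 47, 94, 141, 282.
Check 9^d mod 283 for each divisor in increasing order:
9^1 ≡ 9 (mod 283)
9^2 ≡ 81 (mod 283)
9^3 ≡ 163 (mod 283)
9^6 ≡ 250 (mod 283)
9^47 ≡ 238 (mod 283)
9^94 ≡ 44 (mod 283)
9^141 ≡ 1 (mod 283) ✓
The smallest such exponent is 141, so the order of 9 is 141.

141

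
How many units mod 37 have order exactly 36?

12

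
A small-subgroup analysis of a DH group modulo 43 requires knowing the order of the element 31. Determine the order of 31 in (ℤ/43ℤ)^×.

The order of 31 must divide φ(43) = 43 − 1 = 42 = 2 · 3 · 7.
Divisors of 42: 1, 2, 3, 6, 7, 14, 21, 42.
Evaluate successive powers at the divisors of 42:
31^1 ≡ 31 (mod 43)
31^2 ≡ 15 (mod 43)
31^3 ≡ 35 (mod 43)
31^6 ≡ 21 (mod 43)
31^7 ≡ 6 (mod 43)
31^14 ≡ 36 (mod 43)
31^21 ≡ 1 (mod 43) ✓
The smallest such exponent is 21, so the order of 31 is 21.

21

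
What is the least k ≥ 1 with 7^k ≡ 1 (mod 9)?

3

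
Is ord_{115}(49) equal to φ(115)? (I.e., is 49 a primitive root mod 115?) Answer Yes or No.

No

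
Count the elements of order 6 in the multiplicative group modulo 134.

2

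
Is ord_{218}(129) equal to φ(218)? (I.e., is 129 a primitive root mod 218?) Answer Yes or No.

No

φ(218) = φ(2)·φ(109) = 1·108 = 108 = 2^2 · 3^3.
129 is a primitive root mod 218 iff 129^(φ(218)/q) ≢ 1 for every prime q | φ(218), i.e. q ∈ {2, 3}.
129^54 ≡ 1 (mod 218)  [q = 2: ≡ 1 ✗]
129^36 ≡ 63 (mod 218)  [q = 3: ≢ 1 ✓]
The check at q = 2 fails, so 129 generates a proper subgroup.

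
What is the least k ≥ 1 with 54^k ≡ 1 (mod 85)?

16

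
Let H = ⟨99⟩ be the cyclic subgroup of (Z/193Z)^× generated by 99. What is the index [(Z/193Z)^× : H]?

ord(99) | φ(193) = 193 − 1 = 192 = 2^6 · 3.
Divisors of 192: 1, 2, 3, 4, 6, 8, 12, 16, 24, 32, 48, 64, 96, 192.
Check 99^d mod 193 for each divisor in increasing order:
99^1 ≡ 99
99^2 ≡ 151
99^3 ≡ 88
99^4 ≡ 27
99^6 ≡ 24
99^8 ≡ 150
99^12 ≡ 190
99^16 ≡ 112
99^24 ≡ 9
99^32 ≡ 192
99^48 ≡ 81
99^64 ≡ 1
Thus |⟨99⟩| = ord(99) = 64.
Index = |(Z/193Z)^×| / |⟨99⟩| = 192 / 64 = 3.

3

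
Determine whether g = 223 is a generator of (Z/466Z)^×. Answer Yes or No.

Yes

φ(466) = φ(2)·φ(233) = 1·232 = 232 = 2^3 · 29.
An element g generates (Z/466Z)^× iff g^(232/q) ≢ 1 (mod 466) for each prime q ∈ {2, 29}.
223^116 ≡ 465 (mod 466)  [q = 2: ≢ 1 ✓]
223^8 ≡ 361 (mod 466)  [q = 29: ≢ 1 ✓]
Every test exponent gives a nontrivial residue, hence 223 generates the full group.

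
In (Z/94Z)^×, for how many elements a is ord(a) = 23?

22

φ(94) = φ(2)·φ(47) = 1·46 = 46 = 2 · 23.
(Z/94Z)^× is cyclic (|G| = 46); a cyclic group of order m has exactly φ(d) elements of each order d | m, and none otherwise.
23 | 46, and φ(23) = 23 − 1 = 22.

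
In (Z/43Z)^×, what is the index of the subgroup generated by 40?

2

The order of 40 must divide φ(43) = 43 − 1 = 42 = 2 · 3 · 7.
Divisors of 42: 1, 2, 3, 6, 7, 14, 21, 42.
Test each divisor d:
40^1 ≡ 40
40^2 ≡ 9
40^3 ≡ 16
40^6 ≡ 41
40^7 ≡ 6
40^14 ≡ 36
40^21 ≡ 1
The order of 40 is 21, so the subgroup it generates has 21 elements.
Index = |(Z/43Z)^×| / |⟨40⟩| = 42 / 21 = 2.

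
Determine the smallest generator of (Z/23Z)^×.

φ(23) = 23 − 1 = 22 = 2 · 11.
Test candidates g = 2, 3, … against the prime factors q ∈ {2, 11} of φ(23): g is a generator iff g^(22/q) ≢ 1 for every such q.
g = 2: 2^11 ≡ 1 — hits 1, so not a primitive root.
g = 3: 3^11 ≡ 1 — hits 1, so not a primitive root.
g = 4: 4^11 ≡ 1 — hits 1, so not a primitive root.
g = 5: 5^11 ≡ 22; 5^2 ≡ 2 — none is 1, so 5 is a primitive root.
So 5 is the smallest generator of (Z/23Z)^×.

5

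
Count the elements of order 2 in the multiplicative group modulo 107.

1

φ(107) = 107 − 1 = 106 = 2 · 53.
Since (Z/107Z)^× is cyclic of order 106, the number of elements of order d is φ(d) when d | 106 and 0 otherwise.
2 | 106, and φ(2) = 2 − 1 = 1.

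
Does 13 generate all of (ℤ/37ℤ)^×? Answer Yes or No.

Yes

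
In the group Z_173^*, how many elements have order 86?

φ(173) = 173 − 1 = 172 = 2^2 · 43.
In a cyclic group of order 172, there are φ(d) elements of order d for each divisor d of 172, and zero for non-divisors.
86 = 2 · 43 divides 172, and φ(86) = 42.

42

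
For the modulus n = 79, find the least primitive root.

3

φ(79) = 79 − 1 = 78 = 2 · 3 · 13.
g is a primitive root iff g^(78/q) ≢ 1 (mod 79) for each prime q ∈ {2, 3, 13}.
g = 2: 2^39 ≡ 1 — hits 1, so not a primitive root.
g = 3: 3^39 ≡ 78; 3^26 ≡ 23; 3^6 ≡ 18 — none is 1, so 3 is a primitive root.
The smallest primitive root modulo 79 is 3.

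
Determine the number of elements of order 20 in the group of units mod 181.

8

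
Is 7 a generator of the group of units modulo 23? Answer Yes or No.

Yes

φ(23) = 23 − 1 = 22 = 2 · 11.
It suffices to check that the order of 7 is not a proper divisor of 22: compute 7^(22/q) for q ∈ {2, 11}.
7^11 ≡ 22 (mod 23)  [q = 2: ≢ 1 ✓]
7^2 ≡ 3 (mod 23)  [q = 11: ≢ 1 ✓]
Every test exponent gives a nontrivial residue, hence 7 generates the full group.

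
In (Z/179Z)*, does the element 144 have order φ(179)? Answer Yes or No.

No

φ(179) = 179 − 1 = 178 = 2 · 89.
144 is a primitive root mod 179 iff 144^(φ(179)/q) ≢ 1 for every prime q | φ(179), i.e. q ∈ {2, 89}.
144^89 ≡ 1 (mod 179)  [q = 2: ≡ 1 ✗]
144^2 ≡ 151 (mod 179)  [q = 89: ≢ 1 ✓]
Since 144^89 ≡ 1, the order of 144 divides 89 < 178, so 144 is not a primitive root.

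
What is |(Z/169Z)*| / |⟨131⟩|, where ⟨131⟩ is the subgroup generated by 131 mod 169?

12

Since 131 ∈ (Z/169Z)^×, its order divides φ(169) = φ(13^2) = 13·(13−1) = 156 = 2^2 · 3 · 13.
Divisors of 156: 1, 2, 3, 4, 6, 12, 13, 26, 39, 52, 78, 156.
Test each divisor d:
131^1 ≡ 131
131^2 ≡ 92
131^3 ≡ 53
131^4 ≡ 14
131^6 ≡ 105
131^12 ≡ 40
131^13 ≡ 1
The order of 131 is 13, so the subgroup it generates has 13 elements.
Index = |(Z/169Z)^×| / |⟨131⟩| = 156 / 13 = 12.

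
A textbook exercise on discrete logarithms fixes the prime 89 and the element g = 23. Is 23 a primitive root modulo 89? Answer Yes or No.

Yes

φ(89) = 89 − 1 = 88 = 2^3 · 11.
An element g generates (Z/89Z)^× iff g^(88/q) ≢ 1 (mod 89) for each prime q ∈ {2, 11}.
23^44 ≡ 88 (mod 89)  [q = 2: ≢ 1 ✓]
23^8 ≡ 2 (mod 89)  [q = 11: ≢ 1 ✓]
Every test exponent gives a nontrivial residue, hence 23 generates the full group.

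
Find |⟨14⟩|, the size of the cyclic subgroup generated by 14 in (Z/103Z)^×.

17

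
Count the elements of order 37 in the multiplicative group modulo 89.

φ(89) = 89 − 1 = 88 = 2^3 · 11.
(Z/89Z)^× is cyclic (|G| = 88); a cyclic group of order m has exactly φ(d) elements of each order d | m, and none otherwise.
Here 88 is not a multiple of 37, so there are no elements of order 37.

0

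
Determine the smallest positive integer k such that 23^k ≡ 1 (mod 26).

Since 23 ∈ (Z/26Z)^×, its order divides φ(26) = φ(2)·φ(13) = 1·12 = 12 = 2^2 · 3.
Divisors of 12: 1, 2, 3, 4, 6, 12.
Compute 23^d (mod 26) for the divisors d until we hit 1:
23^1 ≡ 23 (mod 26)
23^2 ≡ 9 (mod 26)
23^3 ≡ 25 (mod 26)
23^4 ≡ 3 (mod 26)
23^6 ≡ 1 (mod 26) ✓
The smallest such exponent is 6, so the order of 23 is 6.

6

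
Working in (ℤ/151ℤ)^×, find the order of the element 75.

30

By Lagrange's theorem, ord_151(75) divides φ(151) = 151 − 1 = 150 = 2 · 3 · 5^2.
Divisors of 150: 1, 2, 3, 5, 6, 10, 15, 25, 30, 50, 75, 150.
Evaluate successive powers at the divisors of 150:
75^1 ≡ 75 (mod 151)
75^2 ≡ 38 (mod 151)
75^3 ≡ 132 (mod 151)
75^5 ≡ 33 (mod 151)
75^6 ≡ 59 (mod 151)
75^10 ≡ 32 (mod 151)
75^15 ≡ 150 (mod 151)
75^25 ≡ 119 (mod 151)
75^30 ≡ 1 (mod 151) ✓
Therefore the multiplicative order of 75 modulo 151 is 30.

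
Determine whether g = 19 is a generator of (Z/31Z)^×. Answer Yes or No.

No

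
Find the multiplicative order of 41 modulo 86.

7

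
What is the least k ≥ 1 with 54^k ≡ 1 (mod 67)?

ord(54) | φ(67) = 67 − 1 = 66 = 2 · 3 · 11.
Divisors of 66: 1, 2, 3, 6, 11, 22, 33, 66.
Test each divisor d:
54^1 ≡ 54
54^2 ≡ 35
54^3 ≡ 14
54^6 ≡ 62
54^11 ≡ 29
54^22 ≡ 37
54^33 ≡ 1
The smallest such exponent is 33, so the order of 54 is 33.

33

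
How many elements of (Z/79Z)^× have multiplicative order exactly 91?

0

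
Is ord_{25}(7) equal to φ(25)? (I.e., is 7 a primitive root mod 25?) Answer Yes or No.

φ(25) = φ(5^2) = 5·(5−1) = 20 = 2^2 · 5.
It suffices to check that the order of 7 is not a proper divisor of 20: compute 7^(20/q) for q ∈ {2, 5}.
7^10 ≡ 24 (mod 25)  [q = 2: ≢ 1 ✓]
7^4 ≡ 1 (mod 25)  [q = 5: ≡ 1 ✗]
The check at q = 5 fails, so 7 generates a proper subgroup.

No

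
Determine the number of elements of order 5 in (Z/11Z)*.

φ(11) = 11 − 1 = 10 = 2 · 5.
In a cyclic group of order 10, there are φ(d) elements of order d for each divisor d of 10, and zero for non-divisors.
5 | 10, and φ(5) = 5 − 1 = 4.

4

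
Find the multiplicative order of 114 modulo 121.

Since 114 ∈ (Z/121Z)^×, its order divides φ(121) = φ(11^2) = 11·(11−1) = 110 = 2 · 5 · 11.
Divisors of 110: 1, 2, 5, 10, 11, 22, 55, 110.
Evaluate successive powers at the divisors of 110:
114^1 ≡ 114 (mod 121)
114^2 ≡ 49 (mod 121)
114^5 ≡ 12 (mod 121)
114^10 ≡ 23 (mod 121)
114^11 ≡ 81 (mod 121)
114^22 ≡ 27 (mod 121)
114^55 ≡ 1 (mod 121) ✓
Hence ord(114) = 55.

55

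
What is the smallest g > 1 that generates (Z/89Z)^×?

φ(89) = 89 − 1 = 88 = 2^3 · 11.
Test candidates g = 2, 3, … against the prime factors q ∈ {2, 11} of φ(89): g is a generator iff g^(88/q) ≢ 1 for every such q.
g = 2: 2^44 ≡ 1 — hits 1, so not a primitive root.
g = 3: 3^44 ≡ 88; 3^8 ≡ 64 — none is 1, so 3 is a primitive root.
Hence the least primitive root of 89 is 3.

3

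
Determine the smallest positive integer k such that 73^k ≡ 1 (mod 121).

110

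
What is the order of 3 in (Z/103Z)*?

34

Since 3 ∈ (Z/103Z)^×, its order divides φ(103) = 103 − 1 = 102 = 2 · 3 · 17.
Divisors of 102: 1, 2, 3, 6, 17, 34, 51, 102.
Evaluate successive powers at the divisors of 102:
3^1 ≡ 3
3^2 ≡ 9
3^3 ≡ 27
3^6 ≡ 8
3^17 ≡ 102
3^34 ≡ 1
Therefore the multiplicative order of 3 modulo 103 is 34.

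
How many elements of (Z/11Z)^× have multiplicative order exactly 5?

φ(11) = 11 − 1 = 10 = 2 · 5.
Since (Z/11Z)^× is cyclic of order 10, the number of elements of order d is φ(d) when d | 10 and 0 otherwise.
5 | 10, and φ(5) = 5 − 1 = 4.

4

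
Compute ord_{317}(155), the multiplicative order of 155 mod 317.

ord(155) | φ(317) = 317 − 1 = 316 = 2^2 · 79.
Divisors of 316: 1, 2, 4, 79, 158, 316.
Evaluate successive powers at the divisors of 316:
155^1 ≡ 155 (mod 317)
155^2 ≡ 250 (mod 317)
155^4 ≡ 51 (mod 317)
155^79 ≡ 114 (mod 317)
155^158 ≡ 316 (mod 317)
155^316 ≡ 1 (mod 317) ✓
Therefore the multiplicative order of 155 modulo 317 is 316.

316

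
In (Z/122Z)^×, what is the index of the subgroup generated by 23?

Since 23 ∈ (Z/122Z)^×, its order divides φ(122) = φ(2)·φ(61) = 1·60 = 60 = 2^2 · 3 · 5.
Divisors of 60: 1, 2, 3, 4, 5, 6, 10, 12, 15, 20, 30, 60.
Compute 23^d (mod 122) for the divisors d until we hit 1:
23^1 ≡ 23 (mod 122)
23^2 ≡ 41 (mod 122)
23^3 ≡ 89 (mod 122)
23^4 ≡ 95 (mod 122)
23^5 ≡ 111 (mod 122)
23^6 ≡ 113 (mod 122)
23^10 ≡ 121 (mod 122)
23^12 ≡ 81 (mod 122)
23^15 ≡ 11 (mod 122)
23^20 ≡ 1 (mod 122) ✓
Thus |⟨23⟩| = ord(23) = 20.
[(Z/122Z)^× : ⟨23⟩] = 60/20 = 3.

3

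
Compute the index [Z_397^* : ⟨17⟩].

The order of 17 must divide φ(397) = 397 − 1 = 396 = 2^2 · 3^2 · 11.
Divisors of 396: 1, 2, 3, 4, 6, 9, 11, 12, 18, 22, 33, 36, 44, 66, 99, 132, 198, 396.
Test each divisor d:
17^1 ≡ 17 (mod 397)
17^2 ≡ 289 (mod 397)
17^3 ≡ 149 (mod 397)
17^4 ≡ 151 (mod 397)
17^6 ≡ 366 (mod 397)
17^9 ≡ 145 (mod 397)
17^11 ≡ 220 (mod 397)
17^12 ≡ 167 (mod 397)
17^18 ≡ 381 (mod 397)
17^22 ≡ 363 (mod 397)
17^33 ≡ 63 (mod 397)
17^36 ≡ 256 (mod 397)
17^44 ≡ 362 (mod 397)
17^66 ≡ 396 (mod 397)
17^99 ≡ 334 (mod 397)
17^132 ≡ 1 (mod 397) ✓
So ord_397(17) = 132, hence |⟨17⟩| = 132.
The index is φ(397) / ord(17) = 396 / 132 = 3.

3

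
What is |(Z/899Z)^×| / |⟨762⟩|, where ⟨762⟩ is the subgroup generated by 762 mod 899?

2

ord(762) | φ(899) = φ(29·31) = (29−1)·(31−1) = 28·30 = 840 = 2^3 · 3 · 5 · 7.
Divisors of 840: 1, 2, 3, 4, 5, 6, 7, 8, 10, 12, 14, 15, 20, 21, 24, 28, 30, 35, 40, 42, 56, 60, 70, 84, 105, 120, 140, 168, 210, 280, 420, 840.
Evaluate successive powers at the divisors of 840:
762^1 ≡ 762
762^2 ≡ 789
762^3 ≡ 686
762^4 ≡ 413
762^5 ≡ 56
762^6 ≡ 419
762^7 ≡ 133
762^8 ≡ 658
762^10 ≡ 439
762^12 ≡ 256
762^14 ≡ 608
762^15 ≡ 311
762^20 ≡ 335
762^21 ≡ 853
762^24 ≡ 808
762^28 ≡ 175
762^30 ≡ 528
762^35 ≡ 800
762^40 ≡ 749
762^42 ≡ 318
762^56 ≡ 59
762^60 ≡ 94
762^70 ≡ 811
762^84 ≡ 436
762^105 ≡ 621
762^120 ≡ 745
762^140 ≡ 552
762^168 ≡ 407
762^210 ≡ 869
762^280 ≡ 842
762^420 ≡ 1
The order of 762 is 420, so the subgroup it generates has 420 elements.
The index is φ(899) / ord(762) = 840 / 420 = 2.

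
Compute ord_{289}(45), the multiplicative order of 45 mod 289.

The order of 45 must divide φ(289) = φ(17^2) = 17·(17−1) = 272 = 2^4 · 17.
Divisors of 272: 1, 2, 4, 8, 16, 17, 34, 68, 136, 272.
Test each divisor d:
45^1 ≡ 45 (mod 289)
45^2 ≡ 2 (mod 289)
45^4 ≡ 4 (mod 289)
45^8 ≡ 16 (mod 289)
45^16 ≡ 256 (mod 289)
45^17 ≡ 249 (mod 289)
45^34 ≡ 155 (mod 289)
45^68 ≡ 38 (mod 289)
45^136 ≡ 288 (mod 289)
45^272 ≡ 1 (mod 289) ✓
Therefore the multiplicative order of 45 modulo 289 is 272.

272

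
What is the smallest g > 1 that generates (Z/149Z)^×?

φ(149) = 149 − 1 = 148 = 2^2 · 37.
g is a primitive root iff g^(148/q) ≢ 1 (mod 149) for each prime q ∈ {2, 37}.
g = 2: 2^74 ≡ 148; 2^4 ≡ 16 — none is 1, so 2 is a primitive root.
Hence the least primitive root of 149 is 2.

2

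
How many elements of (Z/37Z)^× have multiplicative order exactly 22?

φ(37) = 37 − 1 = 36 = 2^2 · 3^2.
Since (Z/37Z)^× is cyclic of order 36, the number of elements of order d is φ(d) when d | 36 and 0 otherwise.
22 does not divide 36, so no element of (Z/37Z)^× has order 22.

0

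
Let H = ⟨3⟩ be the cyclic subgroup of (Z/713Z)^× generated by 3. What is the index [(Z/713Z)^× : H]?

Since 3 ∈ (Z/713Z)^×, its order divides φ(713) = φ(23·31) = (23−1)·(31−1) = 22·30 = 660 = 2^2 · 3 · 5 · 11.
Divisors of 660: 1, 2, 3, 4, 5, 6, 10, 11, 12, 15, 20, 22, 30, 33, 44, 55, 60, 66, 110, 132, 165, 220, 330, 660.
Compute 3^d (mod 713) for the divisors d until we hit 1:
3^1 ≡ 3 (mod 713)
3^2 ≡ 9 (mod 713)
3^3 ≡ 27 (mod 713)
3^4 ≡ 81 (mod 713)
3^5 ≡ 243 (mod 713)
3^6 ≡ 16 (mod 713)
3^10 ≡ 583 (mod 713)
3^11 ≡ 323 (mod 713)
3^12 ≡ 256 (mod 713)
3^15 ≡ 495 (mod 713)
3^20 ≡ 501 (mod 713)
3^22 ≡ 231 (mod 713)
3^30 ≡ 466 (mod 713)
3^33 ≡ 461 (mod 713)
3^44 ≡ 599 (mod 713)
3^55 ≡ 254 (mod 713)
3^60 ≡ 404 (mod 713)
3^66 ≡ 47 (mod 713)
3^110 ≡ 346 (mod 713)
3^132 ≡ 70 (mod 713)
3^165 ≡ 185 (mod 713)
3^220 ≡ 645 (mod 713)
3^330 ≡ 1 (mod 713) ✓
So ord_713(3) = 330, hence |⟨3⟩| = 330.
The index is φ(713) / ord(3) = 660 / 330 = 2.

2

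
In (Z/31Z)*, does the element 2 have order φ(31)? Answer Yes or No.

No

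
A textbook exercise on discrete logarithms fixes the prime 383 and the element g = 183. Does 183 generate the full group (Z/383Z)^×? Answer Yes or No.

Yes

φ(383) = 383 − 1 = 382 = 2 · 191.
An element g generates (Z/383Z)^× iff g^(382/q) ≢ 1 (mod 383) for each prime q ∈ {2, 191}.
183^191 ≡ 382 (mod 383)  [q = 2: ≢ 1 ✓]
183^2 ≡ 168 (mod 383)  [q = 191: ≢ 1 ✓]
All checks pass, so 183 has order 382 and is a primitive root modulo 383.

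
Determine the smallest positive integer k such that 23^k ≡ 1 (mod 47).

By Lagrange's theorem, ord_47(23) divides φ(47) = 47 − 1 = 46 = 2 · 23.
Divisors of 46: 1, 2, 23, 46.
Evaluate successive powers at the divisors of 46:
23^1 ≡ 23 (mod 47)
23^2 ≡ 12 (mod 47)
23^23 ≡ 46 (mod 47)
23^46 ≡ 1 (mod 47) ✓
So ord_47(23) = 46.

46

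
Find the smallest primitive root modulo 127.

φ(127) = 127 − 1 = 126 = 2 · 3^2 · 7.
Test candidates g = 2, 3, … against the prime factors q ∈ {2, 3, 7} of φ(127): g is a generator iff g^(126/q) ≢ 1 for every such q.
g = 2: 2^63 ≡ 1 — hits 1, so not a primitive root.
g = 3: 3^63 ≡ 126; 3^42 ≡ 107; 3^18 ≡ 4 — none is 1, so 3 is a primitive root.
So 3 is the smallest generator of (Z/127Z)^×.

3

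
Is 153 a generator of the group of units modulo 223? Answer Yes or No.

φ(223) = 223 − 1 = 222 = 2 · 3 · 37.
It suffices to check that the order of 153 is not a proper divisor of 222: compute 153^(222/q) for q ∈ {2, 3, 37}.
153^111 ≡ 1 (mod 223)  [q = 2: ≡ 1 ✗]
153^74 ≡ 39 (mod 223)  [q = 3: ≢ 1 ✓]
153^6 ≡ 7 (mod 223)  [q = 37: ≢ 1 ✓]
Since 153^111 ≡ 1, the order of 153 divides 111 < 222, so 153 is not a primitive root.

No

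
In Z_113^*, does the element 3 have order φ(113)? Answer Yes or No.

φ(113) = 113 − 1 = 112 = 2^4 · 7.
An element g generates (Z/113Z)^× iff g^(112/q) ≢ 1 (mod 113) for each prime q ∈ {2, 7}.
3^56 ≡ 112 (mod 113)  [q = 2: ≢ 1 ✓]
3^16 ≡ 49 (mod 113)  [q = 7: ≢ 1 ✓]
All checks pass, so 3 has order 112 and is a primitive root modulo 113.

Yes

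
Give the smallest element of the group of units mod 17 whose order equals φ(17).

φ(17) = 17 − 1 = 16 = 2^4.
g is a primitive root iff g^(16/q) ≢ 1 (mod 17) for each prime q ∈ {2}.
g = 2: 2^8 ≡ 1 — hits 1, so not a primitive root.
g = 3: 3^8 ≡ 16 — none is 1, so 3 is a primitive root.
Hence the least primitive root of 17 is 3.

3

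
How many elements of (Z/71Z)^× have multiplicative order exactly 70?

24

φ(71) = 71 − 1 = 70 = 2 · 5 · 7.
In a cyclic group of order 70, there are φ(d) elements of order d for each divisor d of 70, and zero for non-divisors.
70 = 2 · 5 · 7 divides 70, and φ(70) = 24.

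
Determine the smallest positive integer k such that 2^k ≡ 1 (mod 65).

12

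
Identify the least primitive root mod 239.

7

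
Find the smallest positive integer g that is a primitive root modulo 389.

φ(389) = 389 − 1 = 388 = 2^2 · 97.
g is a primitive root iff g^(388/q) ≢ 1 (mod 389) for each prime q ∈ {2, 97}.
g = 2: 2^194 ≡ 388; 2^4 ≡ 16 — none is 1, so 2 is a primitive root.
So 2 is the smallest generator of (Z/389Z)^×.

2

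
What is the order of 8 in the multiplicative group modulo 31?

5

ord(8) | φ(31) = 31 − 1 = 30 = 2 · 3 · 5.
Divisors of 30: 1, 2, 3, 5, 6, 10, 15, 30.
Compute 8^d (mod 31) for the divisors d until we hit 1:
8^1 ≡ 8 (mod 31)
8^2 ≡ 2 (mod 31)
8^3 ≡ 16 (mod 31)
8^5 ≡ 1 (mod 31) ✓
Therefore the multiplicative order of 8 modulo 31 is 5.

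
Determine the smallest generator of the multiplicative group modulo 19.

2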